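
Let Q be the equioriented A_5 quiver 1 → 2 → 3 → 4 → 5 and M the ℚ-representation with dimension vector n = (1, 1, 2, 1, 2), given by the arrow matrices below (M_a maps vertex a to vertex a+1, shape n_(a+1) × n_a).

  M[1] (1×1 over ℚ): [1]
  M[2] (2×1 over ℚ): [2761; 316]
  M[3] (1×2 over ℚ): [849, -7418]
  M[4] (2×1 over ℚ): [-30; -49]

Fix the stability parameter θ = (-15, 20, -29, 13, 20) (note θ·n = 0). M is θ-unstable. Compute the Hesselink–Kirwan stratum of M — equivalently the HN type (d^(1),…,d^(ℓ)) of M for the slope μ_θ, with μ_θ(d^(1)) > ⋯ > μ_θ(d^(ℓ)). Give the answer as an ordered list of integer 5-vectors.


Via rank(M_{q-1}∘⋯∘M_p): M ≅ I[1,5], I[3,3], I[5,5].
μ_θ-semistable layers: μ^(1)=20; μ^(2)=13; μ^(3)=-9/2; μ^(4)=-15; μ^(5)=-29

((0, 0, 0, 0, 2); (0, 0, 0, 1, 0); (0, 1, 1, 0, 0); (1, 0, 0, 0, 0); (0, 0, 1, 0, 0))


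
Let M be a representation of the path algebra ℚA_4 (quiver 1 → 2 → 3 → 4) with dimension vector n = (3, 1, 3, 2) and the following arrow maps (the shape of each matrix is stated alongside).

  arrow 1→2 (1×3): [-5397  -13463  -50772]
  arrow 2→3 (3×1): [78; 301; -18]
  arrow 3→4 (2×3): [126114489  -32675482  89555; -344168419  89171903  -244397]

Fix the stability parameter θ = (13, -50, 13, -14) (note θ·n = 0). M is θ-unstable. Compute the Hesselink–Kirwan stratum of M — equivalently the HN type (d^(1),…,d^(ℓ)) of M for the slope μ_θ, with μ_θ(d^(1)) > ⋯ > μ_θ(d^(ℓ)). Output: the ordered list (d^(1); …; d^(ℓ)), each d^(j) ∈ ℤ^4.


Via rank(M_{q-1}∘⋯∘M_p): M ≅ I[1,1]^2, I[1,4], I[3,3], I[3,4].
μ_θ-semistable layers: μ^(1)=13; μ^(2)=-1/2; μ^(3)=-37/2

((2, 0, 1, 0); (0, 0, 2, 2); (1, 1, 0, 0))


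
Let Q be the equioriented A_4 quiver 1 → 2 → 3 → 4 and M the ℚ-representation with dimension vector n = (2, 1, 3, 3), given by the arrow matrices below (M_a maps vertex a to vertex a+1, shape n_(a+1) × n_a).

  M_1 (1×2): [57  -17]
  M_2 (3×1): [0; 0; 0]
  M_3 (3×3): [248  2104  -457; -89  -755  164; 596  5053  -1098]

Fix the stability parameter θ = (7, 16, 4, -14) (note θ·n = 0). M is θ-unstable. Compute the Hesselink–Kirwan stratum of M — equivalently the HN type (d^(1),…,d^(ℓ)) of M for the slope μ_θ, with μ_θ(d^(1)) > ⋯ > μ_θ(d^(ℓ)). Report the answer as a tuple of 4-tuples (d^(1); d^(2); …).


Interval decomposition of M: I[1,1], I[1,2], I[3,4]^3.
HN type (ℓ=3): μ^(1)=16; μ^(2)=7; μ^(3)=-5

((0, 1, 0, 0); (2, 0, 0, 0); (0, 0, 3, 3))


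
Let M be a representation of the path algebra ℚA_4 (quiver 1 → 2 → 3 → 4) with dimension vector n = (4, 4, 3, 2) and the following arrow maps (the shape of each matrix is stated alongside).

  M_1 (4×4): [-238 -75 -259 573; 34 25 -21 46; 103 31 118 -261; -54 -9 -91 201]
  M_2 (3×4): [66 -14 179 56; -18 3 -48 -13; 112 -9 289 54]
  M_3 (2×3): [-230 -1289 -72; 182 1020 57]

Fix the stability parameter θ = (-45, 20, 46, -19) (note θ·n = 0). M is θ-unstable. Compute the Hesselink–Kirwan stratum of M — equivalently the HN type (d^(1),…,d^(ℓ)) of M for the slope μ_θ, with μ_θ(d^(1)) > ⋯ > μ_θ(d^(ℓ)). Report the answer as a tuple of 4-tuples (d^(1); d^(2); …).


Via rank(M_{q-1}∘⋯∘M_p): M ≅ I[1,2], I[1,3], I[1,4]^2.
μ_θ-semistable layers: μ^(1)=46; μ^(2)=20; μ^(3)=47/3; μ^(4)=-45

((0, 0, 1, 0); (0, 2, 0, 0); (0, 2, 2, 2); (4, 0, 0, 0))


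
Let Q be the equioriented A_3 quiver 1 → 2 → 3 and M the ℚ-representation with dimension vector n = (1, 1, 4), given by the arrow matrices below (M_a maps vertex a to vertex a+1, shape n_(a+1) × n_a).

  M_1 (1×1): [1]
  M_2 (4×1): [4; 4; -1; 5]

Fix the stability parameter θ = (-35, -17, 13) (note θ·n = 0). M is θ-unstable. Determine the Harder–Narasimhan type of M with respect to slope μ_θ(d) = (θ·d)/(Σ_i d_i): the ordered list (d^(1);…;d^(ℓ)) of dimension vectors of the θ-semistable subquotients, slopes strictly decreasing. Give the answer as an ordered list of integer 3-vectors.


Via rank(M_{q-1}∘⋯∘M_p): M ≅ I[1,3], I[3,3]^3.
μ_θ-semistable layers: μ^(1)=13; μ^(2)=-17; μ^(3)=-35

((0, 0, 4); (0, 1, 0); (1, 0, 0))


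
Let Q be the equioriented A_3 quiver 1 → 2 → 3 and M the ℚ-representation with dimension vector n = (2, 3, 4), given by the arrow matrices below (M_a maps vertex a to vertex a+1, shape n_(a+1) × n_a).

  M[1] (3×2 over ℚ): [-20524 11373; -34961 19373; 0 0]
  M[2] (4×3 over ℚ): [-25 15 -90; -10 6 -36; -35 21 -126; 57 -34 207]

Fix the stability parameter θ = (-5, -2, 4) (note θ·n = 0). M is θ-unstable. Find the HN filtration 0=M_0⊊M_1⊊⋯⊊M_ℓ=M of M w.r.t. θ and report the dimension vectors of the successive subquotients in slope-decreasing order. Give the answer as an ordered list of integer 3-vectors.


Barcode: M ≅ I[1,3]^2, I[2,2], I[3,3]^2. HN layers by μ_θ (3 steps, strictly decreasing):
  μ^(1)=4; μ^(2)=-2; μ^(3)=-5

((0, 0, 4); (0, 3, 0); (2, 0, 0))


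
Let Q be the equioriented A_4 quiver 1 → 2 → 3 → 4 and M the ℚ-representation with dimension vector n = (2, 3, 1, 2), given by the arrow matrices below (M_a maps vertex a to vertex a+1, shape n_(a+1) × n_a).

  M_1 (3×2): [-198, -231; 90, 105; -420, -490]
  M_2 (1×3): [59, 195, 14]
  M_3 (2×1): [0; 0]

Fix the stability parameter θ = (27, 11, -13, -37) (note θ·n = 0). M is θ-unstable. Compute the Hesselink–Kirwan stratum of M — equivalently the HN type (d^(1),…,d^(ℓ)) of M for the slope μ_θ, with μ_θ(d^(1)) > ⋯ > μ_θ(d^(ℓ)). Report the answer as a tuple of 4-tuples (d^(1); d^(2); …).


Barcode: M ≅ I[1,1], I[1,3], I[2,2]^2, I[4,4]^2. HN layers by μ_θ (4 steps, strictly decreasing):
  μ^(1)=27; μ^(2)=11; μ^(3)=25/3; μ^(4)=-37

((1, 0, 0, 0); (0, 2, 0, 0); (1, 1, 1, 0); (0, 0, 0, 2))


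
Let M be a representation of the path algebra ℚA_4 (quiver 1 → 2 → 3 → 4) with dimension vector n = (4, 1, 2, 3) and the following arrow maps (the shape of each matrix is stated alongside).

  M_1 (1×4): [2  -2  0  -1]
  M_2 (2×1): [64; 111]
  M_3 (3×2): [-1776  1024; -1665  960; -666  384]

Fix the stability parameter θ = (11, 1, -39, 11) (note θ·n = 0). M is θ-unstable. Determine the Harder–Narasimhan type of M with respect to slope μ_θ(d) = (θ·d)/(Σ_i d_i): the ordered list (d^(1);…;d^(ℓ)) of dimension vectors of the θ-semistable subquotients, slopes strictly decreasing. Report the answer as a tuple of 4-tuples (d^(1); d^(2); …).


Via rank(M_{q-1}∘⋯∘M_p): M ≅ I[1,1]^3, I[1,3], I[3,4], I[4,4]^2.
μ_θ-semistable layers: μ^(1)=11; μ^(2)=-9; μ^(3)=-39

((3, 0, 0, 3); (1, 1, 1, 0); (0, 0, 1, 0))


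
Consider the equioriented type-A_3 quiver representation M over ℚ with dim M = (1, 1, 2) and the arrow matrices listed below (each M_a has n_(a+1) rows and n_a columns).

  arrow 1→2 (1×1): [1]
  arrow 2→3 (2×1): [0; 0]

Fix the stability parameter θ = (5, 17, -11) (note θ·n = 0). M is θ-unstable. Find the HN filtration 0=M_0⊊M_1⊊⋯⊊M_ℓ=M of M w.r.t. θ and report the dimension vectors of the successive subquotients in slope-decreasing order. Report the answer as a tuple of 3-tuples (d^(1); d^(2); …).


Via rank(M_{q-1}∘⋯∘M_p): M ≅ I[1,2], I[3,3]^2.
μ_θ-semistable layers: μ^(1)=17; μ^(2)=5; μ^(3)=-11

((0, 1, 0); (1, 0, 0); (0, 0, 2))


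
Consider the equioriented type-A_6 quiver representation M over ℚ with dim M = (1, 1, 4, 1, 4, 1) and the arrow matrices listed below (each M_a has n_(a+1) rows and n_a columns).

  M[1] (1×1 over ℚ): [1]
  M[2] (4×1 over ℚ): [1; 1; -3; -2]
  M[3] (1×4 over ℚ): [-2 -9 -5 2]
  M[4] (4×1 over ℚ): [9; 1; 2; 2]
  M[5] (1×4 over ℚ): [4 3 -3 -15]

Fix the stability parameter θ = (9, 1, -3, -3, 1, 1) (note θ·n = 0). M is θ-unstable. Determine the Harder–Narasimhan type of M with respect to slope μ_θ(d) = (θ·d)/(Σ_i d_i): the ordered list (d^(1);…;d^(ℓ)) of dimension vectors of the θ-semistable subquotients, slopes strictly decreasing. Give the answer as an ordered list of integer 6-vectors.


Interval decomposition of M: I[1,3], I[3,3]^2, I[3,6], I[5,5]^3.
HN type (ℓ=3): μ^(1)=7/3; μ^(2)=1; μ^(3)=-3

((1, 1, 1, 0, 0, 0); (0, 0, 0, 0, 4, 1); (0, 0, 3, 1, 0, 0))


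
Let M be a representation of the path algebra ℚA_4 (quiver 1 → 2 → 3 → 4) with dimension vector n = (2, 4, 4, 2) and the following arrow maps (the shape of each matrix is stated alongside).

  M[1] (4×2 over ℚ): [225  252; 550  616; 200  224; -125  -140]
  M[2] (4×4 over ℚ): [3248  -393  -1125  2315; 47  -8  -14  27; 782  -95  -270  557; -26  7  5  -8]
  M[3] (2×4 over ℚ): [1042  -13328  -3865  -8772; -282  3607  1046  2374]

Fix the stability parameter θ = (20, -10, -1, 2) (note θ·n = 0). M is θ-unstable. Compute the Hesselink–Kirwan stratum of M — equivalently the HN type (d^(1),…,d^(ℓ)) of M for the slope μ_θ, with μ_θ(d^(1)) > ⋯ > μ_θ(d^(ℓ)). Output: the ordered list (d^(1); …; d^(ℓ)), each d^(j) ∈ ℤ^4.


Via rank(M_{q-1}∘⋯∘M_p): M ≅ I[1,1], I[1,4], I[2,3]^2, I[2,4].
μ_θ-semistable layers: μ^(1)=20; μ^(2)=11/4; μ^(3)=2; μ^(4)=-1; μ^(5)=-10

((1, 0, 0, 0); (1, 1, 1, 1); (0, 0, 0, 1); (0, 0, 3, 0); (0, 3, 0, 0))


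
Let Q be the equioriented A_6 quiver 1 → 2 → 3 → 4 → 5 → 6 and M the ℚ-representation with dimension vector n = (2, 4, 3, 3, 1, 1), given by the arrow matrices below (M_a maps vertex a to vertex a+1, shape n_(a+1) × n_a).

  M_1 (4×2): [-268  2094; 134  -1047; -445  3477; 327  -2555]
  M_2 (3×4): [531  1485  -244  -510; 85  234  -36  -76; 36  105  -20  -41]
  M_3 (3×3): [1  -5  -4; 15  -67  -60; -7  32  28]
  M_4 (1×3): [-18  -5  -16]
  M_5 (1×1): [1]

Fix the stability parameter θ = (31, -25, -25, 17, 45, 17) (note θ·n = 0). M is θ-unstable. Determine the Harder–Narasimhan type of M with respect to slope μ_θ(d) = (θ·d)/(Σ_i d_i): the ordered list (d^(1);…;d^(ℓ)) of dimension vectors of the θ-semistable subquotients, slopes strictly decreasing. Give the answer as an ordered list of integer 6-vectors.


Interval decomposition of M: I[1,3], I[1,6], I[2,2], I[2,4], I[4,4].
HN type (ℓ=4): μ^(1)=31; μ^(2)=17; μ^(3)=-19/3; μ^(4)=-25

((0, 0, 0, 0, 1, 1); (0, 0, 0, 3, 0, 0); (2, 2, 2, 0, 0, 0); (0, 2, 1, 0, 0, 0))


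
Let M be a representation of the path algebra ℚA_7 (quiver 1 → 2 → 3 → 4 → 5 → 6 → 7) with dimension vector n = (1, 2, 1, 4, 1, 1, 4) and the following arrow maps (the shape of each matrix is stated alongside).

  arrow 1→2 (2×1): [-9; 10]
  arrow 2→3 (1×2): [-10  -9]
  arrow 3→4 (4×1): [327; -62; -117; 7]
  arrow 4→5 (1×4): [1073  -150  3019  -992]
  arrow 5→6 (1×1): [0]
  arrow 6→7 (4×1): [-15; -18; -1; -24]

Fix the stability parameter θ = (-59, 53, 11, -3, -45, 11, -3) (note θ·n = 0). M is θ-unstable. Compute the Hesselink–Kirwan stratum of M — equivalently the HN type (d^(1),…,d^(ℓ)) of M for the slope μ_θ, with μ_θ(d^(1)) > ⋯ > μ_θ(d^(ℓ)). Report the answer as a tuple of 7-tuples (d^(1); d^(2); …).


Interval decomposition of M: I[1,2], I[2,5], I[4,4]^3, I[6,7], I[7,7]^3.
HN type (ℓ=4): μ^(1)=53; μ^(2)=4; μ^(3)=-3; μ^(4)=-59

((0, 1, 0, 0, 0, 0, 0); (0, 1, 1, 1, 1, 1, 1); (0, 0, 0, 3, 0, 0, 3); (1, 0, 0, 0, 0, 0, 0))


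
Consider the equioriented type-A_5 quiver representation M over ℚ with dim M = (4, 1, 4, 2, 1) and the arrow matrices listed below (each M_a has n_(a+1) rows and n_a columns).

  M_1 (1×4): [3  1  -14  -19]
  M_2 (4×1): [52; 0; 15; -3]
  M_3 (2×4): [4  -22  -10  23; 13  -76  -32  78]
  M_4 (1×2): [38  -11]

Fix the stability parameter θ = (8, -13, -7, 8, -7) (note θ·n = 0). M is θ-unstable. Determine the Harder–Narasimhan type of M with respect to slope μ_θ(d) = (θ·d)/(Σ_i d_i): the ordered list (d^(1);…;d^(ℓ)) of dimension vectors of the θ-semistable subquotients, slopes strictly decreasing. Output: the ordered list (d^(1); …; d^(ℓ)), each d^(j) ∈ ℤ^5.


Barcode: M ≅ I[1,1]^3, I[1,4], I[3,3]^2, I[3,5]. HN layers by μ_θ (4 steps, strictly decreasing):
  μ^(1)=8; μ^(2)=1/2; μ^(3)=-4; μ^(4)=-7

((3, 0, 0, 1, 0); (0, 0, 0, 1, 1); (1, 1, 1, 0, 0); (0, 0, 3, 0, 0))


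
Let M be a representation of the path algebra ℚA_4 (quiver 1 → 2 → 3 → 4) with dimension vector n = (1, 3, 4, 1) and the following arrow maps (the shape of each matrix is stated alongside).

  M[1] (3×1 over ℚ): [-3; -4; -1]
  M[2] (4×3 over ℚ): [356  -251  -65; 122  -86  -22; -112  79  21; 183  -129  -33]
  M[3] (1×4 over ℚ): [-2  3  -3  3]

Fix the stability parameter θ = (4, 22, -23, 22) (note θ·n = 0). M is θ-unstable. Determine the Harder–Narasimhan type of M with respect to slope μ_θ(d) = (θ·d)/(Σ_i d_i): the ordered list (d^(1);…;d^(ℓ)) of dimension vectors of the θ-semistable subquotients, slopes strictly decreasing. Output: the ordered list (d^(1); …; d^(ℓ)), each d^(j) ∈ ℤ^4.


Interval decomposition of M: I[1,4], I[2,2], I[2,3], I[3,3]^2.
HN type (ℓ=4): μ^(1)=22; μ^(2)=1; μ^(3)=-1/2; μ^(4)=-23

((0, 1, 0, 1); (1, 1, 1, 0); (0, 1, 1, 0); (0, 0, 2, 0))


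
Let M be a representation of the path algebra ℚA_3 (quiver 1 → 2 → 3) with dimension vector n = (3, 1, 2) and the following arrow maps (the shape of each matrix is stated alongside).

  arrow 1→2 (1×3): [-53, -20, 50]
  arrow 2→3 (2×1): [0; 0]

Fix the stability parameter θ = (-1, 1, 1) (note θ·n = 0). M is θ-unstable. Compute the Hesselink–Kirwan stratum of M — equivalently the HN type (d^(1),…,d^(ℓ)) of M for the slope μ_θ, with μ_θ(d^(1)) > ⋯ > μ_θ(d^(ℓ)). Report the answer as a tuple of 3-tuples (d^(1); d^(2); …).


Barcode: M ≅ I[1,1]^2, I[1,2], I[3,3]^2. HN layers by μ_θ (2 steps, strictly decreasing):
  μ^(1)=1; μ^(2)=-1

((0, 1, 2); (3, 0, 0))


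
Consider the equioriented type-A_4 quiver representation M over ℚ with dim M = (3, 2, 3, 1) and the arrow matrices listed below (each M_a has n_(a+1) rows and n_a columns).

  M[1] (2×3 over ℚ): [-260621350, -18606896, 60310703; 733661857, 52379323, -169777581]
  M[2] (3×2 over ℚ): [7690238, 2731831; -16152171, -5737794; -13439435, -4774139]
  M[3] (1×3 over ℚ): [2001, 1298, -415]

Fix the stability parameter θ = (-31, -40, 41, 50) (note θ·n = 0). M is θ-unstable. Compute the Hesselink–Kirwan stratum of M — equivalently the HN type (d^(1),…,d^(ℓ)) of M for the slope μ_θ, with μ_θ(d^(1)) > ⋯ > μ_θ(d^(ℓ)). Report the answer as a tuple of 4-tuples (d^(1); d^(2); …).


Interval decomposition of M: I[1,1], I[1,3], I[1,4], I[3,3].
HN type (ℓ=4): μ^(1)=50; μ^(2)=41; μ^(3)=-31; μ^(4)=-71/2

((0, 0, 0, 1); (0, 0, 3, 0); (1, 0, 0, 0); (2, 2, 0, 0))


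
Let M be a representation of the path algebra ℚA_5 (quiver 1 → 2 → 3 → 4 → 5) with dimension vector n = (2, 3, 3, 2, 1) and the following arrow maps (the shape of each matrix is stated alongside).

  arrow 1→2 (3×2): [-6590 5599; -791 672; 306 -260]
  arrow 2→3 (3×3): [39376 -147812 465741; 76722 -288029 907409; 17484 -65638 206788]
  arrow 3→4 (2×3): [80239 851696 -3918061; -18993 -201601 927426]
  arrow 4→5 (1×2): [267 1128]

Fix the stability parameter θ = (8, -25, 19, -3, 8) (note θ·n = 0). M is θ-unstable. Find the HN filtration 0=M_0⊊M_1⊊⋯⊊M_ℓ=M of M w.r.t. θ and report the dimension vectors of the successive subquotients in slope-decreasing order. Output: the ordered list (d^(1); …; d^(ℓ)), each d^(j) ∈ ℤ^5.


Barcode: M ≅ I[1,2], I[1,4], I[2,5], I[3,3]. HN layers by μ_θ (4 steps, strictly decreasing):
  μ^(1)=19; μ^(2)=8; μ^(3)=-17/2; μ^(4)=-25

((0, 0, 1, 0, 0); (0, 0, 2, 2, 1); (2, 2, 0, 0, 0); (0, 1, 0, 0, 0))


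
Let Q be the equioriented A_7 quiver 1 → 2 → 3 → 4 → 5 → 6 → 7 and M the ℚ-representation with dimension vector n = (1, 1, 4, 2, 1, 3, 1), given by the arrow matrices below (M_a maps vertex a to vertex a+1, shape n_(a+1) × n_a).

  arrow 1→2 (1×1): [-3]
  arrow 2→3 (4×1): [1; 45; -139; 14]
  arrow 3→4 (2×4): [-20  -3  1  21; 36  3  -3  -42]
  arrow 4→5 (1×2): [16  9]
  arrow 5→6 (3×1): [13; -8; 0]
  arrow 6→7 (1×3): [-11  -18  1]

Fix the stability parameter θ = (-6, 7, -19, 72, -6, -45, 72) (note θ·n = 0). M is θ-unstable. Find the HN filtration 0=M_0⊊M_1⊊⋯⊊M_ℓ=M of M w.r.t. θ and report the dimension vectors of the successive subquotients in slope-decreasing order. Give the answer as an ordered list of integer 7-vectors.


Interval decomposition of M: I[1,3], I[3,3], I[3,4], I[3,7], I[6,6]^2.
HN type (ℓ=5): μ^(1)=72; μ^(2)=7; μ^(3)=-6; μ^(4)=-19; μ^(5)=-45

((0, 0, 0, 1, 0, 0, 1); (0, 0, 0, 1, 1, 1, 0); (1, 1, 1, 0, 0, 0, 0); (0, 0, 3, 0, 0, 0, 0); (0, 0, 0, 0, 0, 2, 0))


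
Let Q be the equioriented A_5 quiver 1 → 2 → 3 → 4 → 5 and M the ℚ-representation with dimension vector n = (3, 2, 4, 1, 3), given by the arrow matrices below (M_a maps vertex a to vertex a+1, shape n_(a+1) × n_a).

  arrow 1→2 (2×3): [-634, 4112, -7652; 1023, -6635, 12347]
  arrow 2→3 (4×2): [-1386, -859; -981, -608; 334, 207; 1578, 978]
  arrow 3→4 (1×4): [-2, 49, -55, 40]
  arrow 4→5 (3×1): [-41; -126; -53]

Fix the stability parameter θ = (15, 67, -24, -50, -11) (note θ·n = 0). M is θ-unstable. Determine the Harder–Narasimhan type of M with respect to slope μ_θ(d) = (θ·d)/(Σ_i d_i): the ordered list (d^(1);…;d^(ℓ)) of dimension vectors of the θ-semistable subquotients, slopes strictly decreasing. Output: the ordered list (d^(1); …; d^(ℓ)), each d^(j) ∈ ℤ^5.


Interval decomposition of M: I[1,1], I[1,3], I[1,5], I[3,3]^2, I[5,5]^2.
HN type (ℓ=5): μ^(1)=43/2; μ^(2)=15; μ^(3)=-3/5; μ^(4)=-11; μ^(5)=-24

((0, 1, 1, 0, 0); (2, 0, 0, 0, 0); (1, 1, 1, 1, 1); (0, 0, 0, 0, 2); (0, 0, 2, 0, 0))


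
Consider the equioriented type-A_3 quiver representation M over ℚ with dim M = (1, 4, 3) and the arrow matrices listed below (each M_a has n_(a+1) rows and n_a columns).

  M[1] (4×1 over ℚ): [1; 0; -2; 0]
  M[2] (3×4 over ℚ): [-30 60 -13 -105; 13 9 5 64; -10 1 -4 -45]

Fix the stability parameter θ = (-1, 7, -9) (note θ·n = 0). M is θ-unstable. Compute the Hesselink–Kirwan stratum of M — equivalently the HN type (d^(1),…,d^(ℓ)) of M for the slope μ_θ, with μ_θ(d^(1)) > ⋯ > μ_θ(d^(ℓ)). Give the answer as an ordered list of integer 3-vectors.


Barcode: M ≅ I[1,3], I[2,2], I[2,3]^2. HN layers by μ_θ (2 steps, strictly decreasing):
  μ^(1)=7; μ^(2)=-1

((0, 1, 0); (1, 3, 3))


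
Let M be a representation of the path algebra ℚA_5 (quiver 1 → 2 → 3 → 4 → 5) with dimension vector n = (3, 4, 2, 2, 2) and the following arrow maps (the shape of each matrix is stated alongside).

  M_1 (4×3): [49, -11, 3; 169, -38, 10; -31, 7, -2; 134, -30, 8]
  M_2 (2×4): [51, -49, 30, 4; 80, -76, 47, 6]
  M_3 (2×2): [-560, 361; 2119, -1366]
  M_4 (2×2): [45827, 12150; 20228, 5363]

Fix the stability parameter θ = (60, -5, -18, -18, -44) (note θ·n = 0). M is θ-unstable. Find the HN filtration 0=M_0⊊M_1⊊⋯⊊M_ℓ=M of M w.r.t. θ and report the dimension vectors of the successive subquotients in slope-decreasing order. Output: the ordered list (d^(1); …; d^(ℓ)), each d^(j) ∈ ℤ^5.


Via rank(M_{q-1}∘⋯∘M_p): M ≅ I[1,2], I[1,5]^2, I[2,2].
μ_θ-semistable layers: μ^(1)=55/2; μ^(2)=-5

((1, 1, 0, 0, 0); (2, 3, 2, 2, 2))


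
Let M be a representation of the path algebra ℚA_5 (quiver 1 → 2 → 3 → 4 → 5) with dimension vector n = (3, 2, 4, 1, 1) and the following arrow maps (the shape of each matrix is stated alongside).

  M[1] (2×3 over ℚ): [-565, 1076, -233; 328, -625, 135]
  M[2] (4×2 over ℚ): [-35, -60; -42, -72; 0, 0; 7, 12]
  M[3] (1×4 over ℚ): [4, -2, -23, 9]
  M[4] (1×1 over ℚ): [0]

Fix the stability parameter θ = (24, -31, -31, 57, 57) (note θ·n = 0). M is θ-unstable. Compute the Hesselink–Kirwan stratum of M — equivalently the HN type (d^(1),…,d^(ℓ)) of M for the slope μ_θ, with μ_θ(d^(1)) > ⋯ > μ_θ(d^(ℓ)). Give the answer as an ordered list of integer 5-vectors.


Barcode: M ≅ I[1,1], I[1,2], I[1,4], I[3,3]^3, I[5,5]. HN layers by μ_θ (5 steps, strictly decreasing):
  μ^(1)=57; μ^(2)=24; μ^(3)=-7/2; μ^(4)=-38/3; μ^(5)=-31

((0, 0, 0, 1, 1); (1, 0, 0, 0, 0); (1, 1, 0, 0, 0); (1, 1, 1, 0, 0); (0, 0, 3, 0, 0))


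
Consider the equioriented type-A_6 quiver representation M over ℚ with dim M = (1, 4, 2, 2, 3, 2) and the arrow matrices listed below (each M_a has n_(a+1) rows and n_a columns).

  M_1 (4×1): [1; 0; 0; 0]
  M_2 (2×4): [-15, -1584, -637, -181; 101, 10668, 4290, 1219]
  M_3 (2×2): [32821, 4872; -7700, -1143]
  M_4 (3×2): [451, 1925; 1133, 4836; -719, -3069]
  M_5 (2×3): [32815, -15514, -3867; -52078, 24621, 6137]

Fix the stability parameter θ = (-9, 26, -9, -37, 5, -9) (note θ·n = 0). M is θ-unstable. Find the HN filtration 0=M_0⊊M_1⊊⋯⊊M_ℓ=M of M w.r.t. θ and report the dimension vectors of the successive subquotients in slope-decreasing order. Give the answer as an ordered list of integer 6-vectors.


Barcode: M ≅ I[1,6], I[2,2]^2, I[2,5], I[5,6]. HN layers by μ_θ (5 steps, strictly decreasing):
  μ^(1)=26; μ^(2)=5; μ^(3)=-2; μ^(4)=-20/3; μ^(5)=-9

((0, 2, 0, 0, 0, 0); (0, 0, 0, 0, 1, 0); (0, 0, 0, 0, 2, 2); (0, 2, 2, 2, 0, 0); (1, 0, 0, 0, 0, 0))


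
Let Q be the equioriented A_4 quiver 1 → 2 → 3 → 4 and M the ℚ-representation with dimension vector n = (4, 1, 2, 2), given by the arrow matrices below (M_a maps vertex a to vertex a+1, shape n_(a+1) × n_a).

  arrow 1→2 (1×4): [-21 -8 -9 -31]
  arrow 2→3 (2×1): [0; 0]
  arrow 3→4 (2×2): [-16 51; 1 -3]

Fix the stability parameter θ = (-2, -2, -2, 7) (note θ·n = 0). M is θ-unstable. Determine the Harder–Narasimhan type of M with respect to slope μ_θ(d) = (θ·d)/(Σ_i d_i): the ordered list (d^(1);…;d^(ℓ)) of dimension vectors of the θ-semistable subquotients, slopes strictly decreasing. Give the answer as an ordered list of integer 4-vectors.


Via rank(M_{q-1}∘⋯∘M_p): M ≅ I[1,1]^3, I[1,2], I[3,4]^2.
μ_θ-semistable layers: μ^(1)=7; μ^(2)=-2

((0, 0, 0, 2); (4, 1, 2, 0))


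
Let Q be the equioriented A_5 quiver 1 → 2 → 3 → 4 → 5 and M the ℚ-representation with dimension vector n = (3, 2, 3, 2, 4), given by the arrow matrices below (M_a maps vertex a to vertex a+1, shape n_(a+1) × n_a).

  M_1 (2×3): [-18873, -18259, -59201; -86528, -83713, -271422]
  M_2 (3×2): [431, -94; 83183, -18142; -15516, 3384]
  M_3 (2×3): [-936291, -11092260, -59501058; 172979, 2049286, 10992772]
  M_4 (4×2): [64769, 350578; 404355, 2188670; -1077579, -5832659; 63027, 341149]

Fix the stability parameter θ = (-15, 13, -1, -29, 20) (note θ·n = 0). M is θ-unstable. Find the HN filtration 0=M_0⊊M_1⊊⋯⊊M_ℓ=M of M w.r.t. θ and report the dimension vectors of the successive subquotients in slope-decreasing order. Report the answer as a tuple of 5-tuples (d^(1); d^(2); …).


Barcode: M ≅ I[1,1], I[1,2], I[1,5], I[3,3], I[3,5], I[5,5]^2. HN layers by μ_θ (5 steps, strictly decreasing):
  μ^(1)=20; μ^(2)=13; μ^(3)=-1; μ^(4)=-17/3; μ^(5)=-15

((0, 0, 0, 0, 4); (0, 1, 0, 0, 0); (0, 0, 1, 0, 0); (0, 1, 1, 1, 0); (3, 0, 1, 1, 0))


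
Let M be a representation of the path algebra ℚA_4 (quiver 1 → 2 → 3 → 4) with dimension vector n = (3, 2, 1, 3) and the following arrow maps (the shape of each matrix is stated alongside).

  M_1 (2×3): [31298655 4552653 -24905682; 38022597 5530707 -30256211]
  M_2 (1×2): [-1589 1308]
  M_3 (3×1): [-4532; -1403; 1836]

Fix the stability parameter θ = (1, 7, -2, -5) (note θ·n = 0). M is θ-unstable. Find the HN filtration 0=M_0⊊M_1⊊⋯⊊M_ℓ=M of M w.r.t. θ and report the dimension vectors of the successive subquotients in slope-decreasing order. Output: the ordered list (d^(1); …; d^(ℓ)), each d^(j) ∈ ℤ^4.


Interval decomposition of M: I[1,1], I[1,2], I[1,4], I[4,4]^2.
HN type (ℓ=4): μ^(1)=7; μ^(2)=1; μ^(3)=1/4; μ^(4)=-5

((0, 1, 0, 0); (2, 0, 0, 0); (1, 1, 1, 1); (0, 0, 0, 2))


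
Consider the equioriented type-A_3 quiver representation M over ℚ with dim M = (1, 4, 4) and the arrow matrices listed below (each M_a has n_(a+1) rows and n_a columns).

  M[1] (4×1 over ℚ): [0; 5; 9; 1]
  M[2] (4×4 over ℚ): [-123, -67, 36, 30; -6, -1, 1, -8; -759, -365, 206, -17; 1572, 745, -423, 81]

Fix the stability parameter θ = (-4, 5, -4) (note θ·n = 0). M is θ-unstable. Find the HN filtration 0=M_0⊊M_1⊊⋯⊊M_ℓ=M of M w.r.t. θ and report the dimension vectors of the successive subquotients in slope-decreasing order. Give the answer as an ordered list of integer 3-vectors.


Interval decomposition of M: I[1,3], I[2,2], I[2,3]^2, I[3,3].
HN type (ℓ=3): μ^(1)=5; μ^(2)=1/2; μ^(3)=-4

((0, 1, 0); (0, 3, 3); (1, 0, 1))


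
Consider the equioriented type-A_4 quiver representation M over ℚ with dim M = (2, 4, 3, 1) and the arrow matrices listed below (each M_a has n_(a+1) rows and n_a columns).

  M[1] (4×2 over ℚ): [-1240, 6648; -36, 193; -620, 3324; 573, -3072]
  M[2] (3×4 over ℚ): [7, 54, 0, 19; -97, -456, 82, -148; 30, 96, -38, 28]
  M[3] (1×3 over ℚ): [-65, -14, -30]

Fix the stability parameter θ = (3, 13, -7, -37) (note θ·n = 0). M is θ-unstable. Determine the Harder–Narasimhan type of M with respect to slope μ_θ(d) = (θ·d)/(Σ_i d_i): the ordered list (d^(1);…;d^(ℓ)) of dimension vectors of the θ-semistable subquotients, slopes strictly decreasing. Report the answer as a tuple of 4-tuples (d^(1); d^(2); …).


Barcode: M ≅ I[1,2], I[1,4], I[2,3]^2. HN layers by μ_θ (3 steps, strictly decreasing):
  μ^(1)=13; μ^(2)=3; μ^(3)=-7

((0, 1, 0, 0); (1, 2, 2, 0); (1, 1, 1, 1))


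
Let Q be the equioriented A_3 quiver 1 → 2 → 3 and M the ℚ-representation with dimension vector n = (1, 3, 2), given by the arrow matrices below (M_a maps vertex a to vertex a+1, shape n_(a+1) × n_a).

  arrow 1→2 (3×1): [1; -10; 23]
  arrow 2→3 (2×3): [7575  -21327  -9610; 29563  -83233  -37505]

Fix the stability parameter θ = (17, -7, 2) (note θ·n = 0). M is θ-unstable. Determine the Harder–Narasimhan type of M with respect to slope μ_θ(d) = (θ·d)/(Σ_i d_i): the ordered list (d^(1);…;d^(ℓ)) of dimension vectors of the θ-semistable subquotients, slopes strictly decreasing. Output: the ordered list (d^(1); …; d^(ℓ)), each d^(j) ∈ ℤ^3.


Barcode: M ≅ I[1,3], I[2,2], I[2,3]. HN layers by μ_θ (3 steps, strictly decreasing):
  μ^(1)=4; μ^(2)=2; μ^(3)=-7

((1, 1, 1); (0, 0, 1); (0, 2, 0))


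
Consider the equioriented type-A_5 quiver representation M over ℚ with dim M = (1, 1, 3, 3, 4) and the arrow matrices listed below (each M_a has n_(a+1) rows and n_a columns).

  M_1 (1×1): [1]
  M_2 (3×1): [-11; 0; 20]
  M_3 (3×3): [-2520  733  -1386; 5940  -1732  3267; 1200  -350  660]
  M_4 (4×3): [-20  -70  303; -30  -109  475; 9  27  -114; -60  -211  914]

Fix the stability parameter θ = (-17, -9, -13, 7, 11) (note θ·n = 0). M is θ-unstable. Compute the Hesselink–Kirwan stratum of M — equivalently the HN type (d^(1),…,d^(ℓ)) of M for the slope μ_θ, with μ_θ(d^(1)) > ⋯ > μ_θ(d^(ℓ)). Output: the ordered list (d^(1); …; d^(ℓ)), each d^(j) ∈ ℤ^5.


Via rank(M_{q-1}∘⋯∘M_p): M ≅ I[1,3], I[3,5]^2, I[4,5], I[5,5].
μ_θ-semistable layers: μ^(1)=11; μ^(2)=7; μ^(3)=-11; μ^(4)=-13; μ^(5)=-17

((0, 0, 0, 0, 4); (0, 0, 0, 3, 0); (0, 1, 1, 0, 0); (0, 0, 2, 0, 0); (1, 0, 0, 0, 0))


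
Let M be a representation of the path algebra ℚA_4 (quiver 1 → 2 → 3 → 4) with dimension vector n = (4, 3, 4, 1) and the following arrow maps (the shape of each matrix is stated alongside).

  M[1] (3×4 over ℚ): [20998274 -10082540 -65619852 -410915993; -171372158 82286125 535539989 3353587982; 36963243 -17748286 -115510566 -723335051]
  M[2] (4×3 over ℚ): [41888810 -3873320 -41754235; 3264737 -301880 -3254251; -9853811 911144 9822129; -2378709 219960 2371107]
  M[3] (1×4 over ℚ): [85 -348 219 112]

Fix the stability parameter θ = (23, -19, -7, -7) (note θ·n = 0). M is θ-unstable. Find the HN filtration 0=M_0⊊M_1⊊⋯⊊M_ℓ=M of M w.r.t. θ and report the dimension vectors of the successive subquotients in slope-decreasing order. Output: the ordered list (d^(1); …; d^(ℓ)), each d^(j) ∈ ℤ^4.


Via rank(M_{q-1}∘⋯∘M_p): M ≅ I[1,1], I[1,2], I[1,3], I[1,4], I[3,3]^2.
μ_θ-semistable layers: μ^(1)=23; μ^(2)=2; μ^(3)=-1; μ^(4)=-5/2; μ^(5)=-7

((1, 0, 0, 0); (1, 1, 0, 0); (1, 1, 1, 0); (1, 1, 1, 1); (0, 0, 2, 0))


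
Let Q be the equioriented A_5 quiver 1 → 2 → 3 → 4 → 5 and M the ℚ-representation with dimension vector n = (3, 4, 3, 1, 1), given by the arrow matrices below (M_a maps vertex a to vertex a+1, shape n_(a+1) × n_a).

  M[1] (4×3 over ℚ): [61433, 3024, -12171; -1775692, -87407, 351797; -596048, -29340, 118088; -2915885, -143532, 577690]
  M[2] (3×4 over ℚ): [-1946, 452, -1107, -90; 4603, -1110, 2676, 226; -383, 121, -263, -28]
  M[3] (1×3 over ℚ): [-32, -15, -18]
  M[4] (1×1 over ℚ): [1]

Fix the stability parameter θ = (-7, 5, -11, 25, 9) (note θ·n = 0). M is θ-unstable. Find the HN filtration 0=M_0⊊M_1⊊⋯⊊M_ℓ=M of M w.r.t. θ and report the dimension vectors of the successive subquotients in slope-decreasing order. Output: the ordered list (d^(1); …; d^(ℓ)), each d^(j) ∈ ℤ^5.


Via rank(M_{q-1}∘⋯∘M_p): M ≅ I[1,3]^2, I[1,5], I[2,2].
μ_θ-semistable layers: μ^(1)=17; μ^(2)=5; μ^(3)=-3; μ^(4)=-7

((0, 0, 0, 1, 1); (0, 1, 0, 0, 0); (0, 3, 3, 0, 0); (3, 0, 0, 0, 0))


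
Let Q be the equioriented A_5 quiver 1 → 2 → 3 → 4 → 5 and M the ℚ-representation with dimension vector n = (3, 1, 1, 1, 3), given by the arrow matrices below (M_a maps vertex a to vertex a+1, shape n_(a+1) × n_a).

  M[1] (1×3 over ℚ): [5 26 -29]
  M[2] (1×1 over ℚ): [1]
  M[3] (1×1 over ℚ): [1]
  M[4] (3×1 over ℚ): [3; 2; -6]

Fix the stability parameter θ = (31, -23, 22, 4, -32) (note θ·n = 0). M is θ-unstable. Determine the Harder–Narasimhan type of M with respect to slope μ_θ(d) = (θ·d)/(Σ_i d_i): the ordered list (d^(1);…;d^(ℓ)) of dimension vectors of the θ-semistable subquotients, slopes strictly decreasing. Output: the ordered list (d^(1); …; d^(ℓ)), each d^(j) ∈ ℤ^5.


Interval decomposition of M: I[1,1]^2, I[1,5], I[5,5]^2.
HN type (ℓ=3): μ^(1)=31; μ^(2)=2/5; μ^(3)=-32

((2, 0, 0, 0, 0); (1, 1, 1, 1, 1); (0, 0, 0, 0, 2))


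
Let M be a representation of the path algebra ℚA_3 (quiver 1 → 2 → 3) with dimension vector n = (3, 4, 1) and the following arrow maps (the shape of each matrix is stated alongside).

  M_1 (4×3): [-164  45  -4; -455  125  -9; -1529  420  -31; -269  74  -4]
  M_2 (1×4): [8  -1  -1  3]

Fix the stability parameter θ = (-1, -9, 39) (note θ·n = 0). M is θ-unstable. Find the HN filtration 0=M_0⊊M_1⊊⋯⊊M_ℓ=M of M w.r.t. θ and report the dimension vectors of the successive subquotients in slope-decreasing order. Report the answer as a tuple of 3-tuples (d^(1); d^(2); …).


Interval decomposition of M: I[1,2]^2, I[1,3], I[2,2].
HN type (ℓ=3): μ^(1)=39; μ^(2)=-5; μ^(3)=-9

((0, 0, 1); (3, 3, 0); (0, 1, 0))


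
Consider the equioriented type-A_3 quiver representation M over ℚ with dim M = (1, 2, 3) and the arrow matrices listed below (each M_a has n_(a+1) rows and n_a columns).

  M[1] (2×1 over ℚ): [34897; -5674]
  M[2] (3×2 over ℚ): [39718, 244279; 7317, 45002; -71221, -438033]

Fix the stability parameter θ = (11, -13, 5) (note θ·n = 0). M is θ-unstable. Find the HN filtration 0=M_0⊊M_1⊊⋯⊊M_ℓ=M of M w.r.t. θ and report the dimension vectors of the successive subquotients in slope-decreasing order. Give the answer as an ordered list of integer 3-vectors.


Barcode: M ≅ I[1,3], I[2,3], I[3,3]. HN layers by μ_θ (3 steps, strictly decreasing):
  μ^(1)=5; μ^(2)=-1; μ^(3)=-13

((0, 0, 3); (1, 1, 0); (0, 1, 0))


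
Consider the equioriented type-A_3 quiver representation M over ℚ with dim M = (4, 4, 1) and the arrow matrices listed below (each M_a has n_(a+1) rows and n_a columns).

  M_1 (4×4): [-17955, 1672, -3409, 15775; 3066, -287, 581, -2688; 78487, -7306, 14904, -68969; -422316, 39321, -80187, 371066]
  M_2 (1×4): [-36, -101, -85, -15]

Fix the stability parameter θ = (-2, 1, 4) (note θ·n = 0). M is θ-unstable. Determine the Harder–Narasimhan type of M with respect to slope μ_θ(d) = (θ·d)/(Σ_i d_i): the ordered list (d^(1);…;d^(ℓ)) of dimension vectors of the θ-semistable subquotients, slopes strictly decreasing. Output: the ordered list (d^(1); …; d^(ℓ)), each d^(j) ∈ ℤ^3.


Barcode: M ≅ I[1,1], I[1,2]^2, I[1,3], I[2,2]. HN layers by μ_θ (3 steps, strictly decreasing):
  μ^(1)=4; μ^(2)=1; μ^(3)=-2

((0, 0, 1); (0, 4, 0); (4, 0, 0))


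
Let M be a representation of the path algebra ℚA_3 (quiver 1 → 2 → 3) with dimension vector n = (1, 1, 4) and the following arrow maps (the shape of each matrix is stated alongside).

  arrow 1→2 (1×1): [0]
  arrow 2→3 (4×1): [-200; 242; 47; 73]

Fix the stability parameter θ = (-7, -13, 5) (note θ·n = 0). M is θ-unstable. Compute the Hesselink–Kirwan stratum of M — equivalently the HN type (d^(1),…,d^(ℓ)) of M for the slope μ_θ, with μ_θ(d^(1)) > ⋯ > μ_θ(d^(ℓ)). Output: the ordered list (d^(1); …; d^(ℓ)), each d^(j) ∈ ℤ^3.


Barcode: M ≅ I[1,1], I[2,3], I[3,3]^3. HN layers by μ_θ (3 steps, strictly decreasing):
  μ^(1)=5; μ^(2)=-7; μ^(3)=-13

((0, 0, 4); (1, 0, 0); (0, 1, 0))


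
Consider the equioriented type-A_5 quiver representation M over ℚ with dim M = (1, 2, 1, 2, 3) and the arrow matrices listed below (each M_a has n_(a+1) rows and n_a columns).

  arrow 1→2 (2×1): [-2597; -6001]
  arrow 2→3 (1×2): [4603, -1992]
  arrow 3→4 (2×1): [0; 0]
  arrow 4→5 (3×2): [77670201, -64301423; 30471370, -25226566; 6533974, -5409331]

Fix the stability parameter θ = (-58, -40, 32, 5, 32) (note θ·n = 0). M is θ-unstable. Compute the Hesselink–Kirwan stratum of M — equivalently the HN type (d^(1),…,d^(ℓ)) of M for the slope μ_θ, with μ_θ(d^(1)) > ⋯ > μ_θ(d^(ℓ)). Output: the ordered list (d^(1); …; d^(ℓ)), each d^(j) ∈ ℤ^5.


Barcode: M ≅ I[1,3], I[2,2], I[4,5]^2, I[5,5]. HN layers by μ_θ (4 steps, strictly decreasing):
  μ^(1)=32; μ^(2)=5; μ^(3)=-40; μ^(4)=-58

((0, 0, 1, 0, 3); (0, 0, 0, 2, 0); (0, 2, 0, 0, 0); (1, 0, 0, 0, 0))


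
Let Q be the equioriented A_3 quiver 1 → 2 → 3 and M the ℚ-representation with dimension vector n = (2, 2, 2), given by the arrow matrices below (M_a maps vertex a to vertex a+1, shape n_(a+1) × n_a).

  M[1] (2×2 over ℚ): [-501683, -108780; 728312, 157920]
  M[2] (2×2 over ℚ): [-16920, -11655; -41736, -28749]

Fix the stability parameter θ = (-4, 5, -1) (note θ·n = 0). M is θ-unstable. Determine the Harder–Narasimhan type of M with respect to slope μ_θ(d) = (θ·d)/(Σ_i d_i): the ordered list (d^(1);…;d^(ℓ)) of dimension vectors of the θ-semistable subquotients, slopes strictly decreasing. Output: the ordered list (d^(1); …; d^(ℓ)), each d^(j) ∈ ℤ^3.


Via rank(M_{q-1}∘⋯∘M_p): M ≅ I[1,1], I[1,2], I[2,3], I[3,3].
μ_θ-semistable layers: μ^(1)=5; μ^(2)=2; μ^(3)=-1; μ^(4)=-4

((0, 1, 0); (0, 1, 1); (0, 0, 1); (2, 0, 0))


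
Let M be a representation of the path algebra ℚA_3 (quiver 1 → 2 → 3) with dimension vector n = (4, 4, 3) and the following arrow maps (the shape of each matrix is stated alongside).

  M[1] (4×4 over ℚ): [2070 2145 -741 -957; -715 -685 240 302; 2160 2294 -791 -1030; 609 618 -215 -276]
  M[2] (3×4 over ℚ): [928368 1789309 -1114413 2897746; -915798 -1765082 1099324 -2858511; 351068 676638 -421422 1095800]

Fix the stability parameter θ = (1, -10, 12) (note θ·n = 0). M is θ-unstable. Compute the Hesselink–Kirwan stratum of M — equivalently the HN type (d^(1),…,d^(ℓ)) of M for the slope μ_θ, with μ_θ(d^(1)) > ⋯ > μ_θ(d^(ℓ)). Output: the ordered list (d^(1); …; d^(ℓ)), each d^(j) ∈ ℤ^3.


Interval decomposition of M: I[1,2], I[1,3]^3.
HN type (ℓ=2): μ^(1)=12; μ^(2)=-9/2

((0, 0, 3); (4, 4, 0))


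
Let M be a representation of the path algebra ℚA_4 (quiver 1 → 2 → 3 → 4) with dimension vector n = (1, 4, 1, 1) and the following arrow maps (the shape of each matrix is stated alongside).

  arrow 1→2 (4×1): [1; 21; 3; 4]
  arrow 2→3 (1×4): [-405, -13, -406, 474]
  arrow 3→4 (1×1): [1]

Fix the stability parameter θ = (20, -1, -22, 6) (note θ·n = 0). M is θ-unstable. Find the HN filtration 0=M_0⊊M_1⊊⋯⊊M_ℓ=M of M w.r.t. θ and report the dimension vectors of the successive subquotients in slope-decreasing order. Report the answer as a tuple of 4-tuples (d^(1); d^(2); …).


Barcode: M ≅ I[1,2], I[2,2]^2, I[2,4]. HN layers by μ_θ (4 steps, strictly decreasing):
  μ^(1)=19/2; μ^(2)=6; μ^(3)=-1; μ^(4)=-23/2

((1, 1, 0, 0); (0, 0, 0, 1); (0, 2, 0, 0); (0, 1, 1, 0))


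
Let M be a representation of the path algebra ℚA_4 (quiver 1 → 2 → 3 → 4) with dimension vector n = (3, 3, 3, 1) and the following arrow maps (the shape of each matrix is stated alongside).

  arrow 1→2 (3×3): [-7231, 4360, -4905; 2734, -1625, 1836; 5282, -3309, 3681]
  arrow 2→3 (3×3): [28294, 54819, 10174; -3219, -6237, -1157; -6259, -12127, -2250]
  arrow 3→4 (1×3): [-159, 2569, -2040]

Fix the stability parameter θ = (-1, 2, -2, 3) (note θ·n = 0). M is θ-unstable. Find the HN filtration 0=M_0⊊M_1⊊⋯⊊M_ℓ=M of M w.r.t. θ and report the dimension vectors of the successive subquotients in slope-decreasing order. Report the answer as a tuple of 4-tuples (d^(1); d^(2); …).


Via rank(M_{q-1}∘⋯∘M_p): M ≅ I[1,3]^2, I[1,4].
μ_θ-semistable layers: μ^(1)=3; μ^(2)=0; μ^(3)=-1

((0, 0, 0, 1); (0, 3, 3, 0); (3, 0, 0, 0))


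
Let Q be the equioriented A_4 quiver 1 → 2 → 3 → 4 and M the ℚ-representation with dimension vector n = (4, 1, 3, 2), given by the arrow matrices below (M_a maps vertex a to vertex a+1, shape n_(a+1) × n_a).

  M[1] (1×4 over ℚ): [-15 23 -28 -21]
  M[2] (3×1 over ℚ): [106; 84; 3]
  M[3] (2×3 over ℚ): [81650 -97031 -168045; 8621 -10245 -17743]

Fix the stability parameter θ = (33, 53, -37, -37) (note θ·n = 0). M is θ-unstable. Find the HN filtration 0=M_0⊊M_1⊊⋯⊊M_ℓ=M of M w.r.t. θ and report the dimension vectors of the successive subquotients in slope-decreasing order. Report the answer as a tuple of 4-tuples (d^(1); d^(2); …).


Interval decomposition of M: I[1,1]^3, I[1,4], I[3,3], I[3,4].
HN type (ℓ=3): μ^(1)=33; μ^(2)=3; μ^(3)=-37

((3, 0, 0, 0); (1, 1, 1, 1); (0, 0, 2, 1))


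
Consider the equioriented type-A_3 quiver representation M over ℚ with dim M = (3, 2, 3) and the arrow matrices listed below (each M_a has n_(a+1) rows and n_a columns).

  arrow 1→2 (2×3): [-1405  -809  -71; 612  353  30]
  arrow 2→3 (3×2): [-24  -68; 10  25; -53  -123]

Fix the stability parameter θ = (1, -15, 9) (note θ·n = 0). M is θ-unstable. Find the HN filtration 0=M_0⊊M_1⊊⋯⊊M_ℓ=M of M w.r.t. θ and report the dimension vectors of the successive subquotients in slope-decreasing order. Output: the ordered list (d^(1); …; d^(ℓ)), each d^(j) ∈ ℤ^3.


Interval decomposition of M: I[1,1], I[1,3]^2, I[3,3].
HN type (ℓ=3): μ^(1)=9; μ^(2)=1; μ^(3)=-7

((0, 0, 3); (1, 0, 0); (2, 2, 0))


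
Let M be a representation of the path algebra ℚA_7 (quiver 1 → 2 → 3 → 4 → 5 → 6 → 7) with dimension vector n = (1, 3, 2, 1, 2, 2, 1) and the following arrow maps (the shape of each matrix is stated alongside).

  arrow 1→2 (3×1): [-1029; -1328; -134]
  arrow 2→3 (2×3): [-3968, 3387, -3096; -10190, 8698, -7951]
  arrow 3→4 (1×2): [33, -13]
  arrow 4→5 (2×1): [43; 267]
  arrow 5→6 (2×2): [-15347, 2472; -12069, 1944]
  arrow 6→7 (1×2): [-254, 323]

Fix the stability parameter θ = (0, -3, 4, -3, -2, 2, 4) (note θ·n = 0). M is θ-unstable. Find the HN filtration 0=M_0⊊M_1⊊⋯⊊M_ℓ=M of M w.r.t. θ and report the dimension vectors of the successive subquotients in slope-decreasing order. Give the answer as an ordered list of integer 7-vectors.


Barcode: M ≅ I[1,2], I[2,3], I[2,7], I[5,5], I[6,6]. HN layers by μ_θ (6 steps, strictly decreasing):
  μ^(1)=4; μ^(2)=2; μ^(3)=-1/3; μ^(4)=-3/2; μ^(5)=-2; μ^(6)=-3

((0, 0, 1, 0, 0, 0, 1); (0, 0, 0, 0, 0, 2, 0); (0, 0, 1, 1, 1, 0, 0); (1, 1, 0, 0, 0, 0, 0); (0, 0, 0, 0, 1, 0, 0); (0, 2, 0, 0, 0, 0, 0))
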